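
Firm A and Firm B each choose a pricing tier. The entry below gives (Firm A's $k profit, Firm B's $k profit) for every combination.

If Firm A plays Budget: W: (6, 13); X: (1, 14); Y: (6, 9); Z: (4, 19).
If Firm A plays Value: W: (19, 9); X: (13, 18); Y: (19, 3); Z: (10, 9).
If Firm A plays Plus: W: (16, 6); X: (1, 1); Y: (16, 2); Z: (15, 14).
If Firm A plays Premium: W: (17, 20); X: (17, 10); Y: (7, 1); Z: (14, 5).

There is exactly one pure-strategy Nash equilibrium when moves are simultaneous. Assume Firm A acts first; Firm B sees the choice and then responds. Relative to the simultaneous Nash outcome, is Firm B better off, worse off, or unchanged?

better off

Backward induction with Firm A moving first.
- Budget: Firm B compares 13, 14, 9, 19 and picks Z; Firm A would get 4.
- Value: Firm B compares 9, 18, 3, 9 and picks X; Firm A would get 13.
- Plus: Firm B compares 6, 1, 2, 14 and picks Z; Firm A would get 15.
- Premium: Firm B compares 20, 10, 1, 5 and picks W; Firm A would get 17.
Firm A's induced payoffs are 4, 13, 15, 17, so Firm A commits to Premium. Subgame-perfect outcome: (Premium, W) with payoffs (17, 20).
For the simultaneous game, intersect best replies.
Firm A's best replies: W→Value; X→Premium; Y→Value; Z→Plus.
Firm B's best replies: Budget→Z; Value→X; Plus→Z; Premium→W.
Only (Plus, Z) has each player best-responding; Nash payoffs (15, 14).
Firm B earns 20 sequentially versus 14 at the Nash outcome: better off.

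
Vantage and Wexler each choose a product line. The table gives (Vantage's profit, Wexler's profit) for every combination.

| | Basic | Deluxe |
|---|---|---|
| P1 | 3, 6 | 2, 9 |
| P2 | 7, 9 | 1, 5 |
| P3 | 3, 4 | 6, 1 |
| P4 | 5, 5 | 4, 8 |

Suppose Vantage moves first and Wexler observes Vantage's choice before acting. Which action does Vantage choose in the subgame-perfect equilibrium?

P2

Wexler best-responds to each possible Vantage move:
- P1 → Wexler plays Deluxe (best of 6, 9); Vantage gets 2.
- P2 → Wexler plays Basic (best of 9, 5); Vantage gets 7.
- P3 → Wexler plays Basic (best of 4, 1); Vantage gets 3.
- P4 → Wexler plays Deluxe (best of 5, 8); Vantage gets 4.
Vantage's induced payoffs are 2, 7, 3, 4, so Vantage commits to P2. Subgame-perfect outcome: (P2, Basic) with payoffs (7, 9).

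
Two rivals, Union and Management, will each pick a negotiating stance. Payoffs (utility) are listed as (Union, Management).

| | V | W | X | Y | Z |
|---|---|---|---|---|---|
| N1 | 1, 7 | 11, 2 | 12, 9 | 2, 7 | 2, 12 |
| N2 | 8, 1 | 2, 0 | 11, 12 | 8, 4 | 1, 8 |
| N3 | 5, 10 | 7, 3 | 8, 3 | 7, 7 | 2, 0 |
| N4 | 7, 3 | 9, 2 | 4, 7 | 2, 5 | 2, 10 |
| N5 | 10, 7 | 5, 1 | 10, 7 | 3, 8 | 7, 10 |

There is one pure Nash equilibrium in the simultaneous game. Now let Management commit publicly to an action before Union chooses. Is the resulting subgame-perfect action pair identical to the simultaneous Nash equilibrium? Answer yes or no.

yes

Backward induction with Management moving first.
- V → Union plays N5 (best of 1, 8, 5, 7, 10); Management gets 7.
- W → Union plays N1 (best of 11, 2, 7, 9, 5); Management gets 2.
- X → Union plays N1 (best of 12, 11, 8, 4, 10); Management gets 9.
- Y → Union plays N2 (best of 2, 8, 7, 2, 3); Management gets 4.
- Z → Union plays N5 (best of 2, 1, 2, 2, 7); Management gets 10.
Maximizing over 7, 2, 9, 4, 10, Management chooses Z. Subgame-perfect outcome: (N5, Z) with payoffs (7, 10).
Now find the simultaneous Nash equilibrium.
Union's best replies: V→N5; W→N1; X→N1; Y→N2; Z→N5.
Management's best replies: N1→Z; N2→X; N3→V; N4→Z; N5→Z.
The unique mutual best reply is (N5, Z), giving (7, 10).
Sequential outcome (N5, Z) coincides with the Nash profile (N5, Z).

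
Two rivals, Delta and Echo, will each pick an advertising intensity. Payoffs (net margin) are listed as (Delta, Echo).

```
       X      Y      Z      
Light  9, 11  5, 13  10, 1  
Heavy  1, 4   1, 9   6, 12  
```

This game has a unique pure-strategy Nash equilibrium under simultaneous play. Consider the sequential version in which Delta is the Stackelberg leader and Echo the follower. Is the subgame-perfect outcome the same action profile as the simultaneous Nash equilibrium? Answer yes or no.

no

Work backward from Echo's decision.
- Light: BR = Y, leader payoff 5.
- Heavy: BR = Z, leader payoff 6.
Delta's induced payoffs are 5, 6, so Delta commits to Heavy. Subgame-perfect outcome: (Heavy, Z) with payoffs (6, 12).
For the simultaneous game, intersect best replies.
Delta's best replies: X→Light; Y→Light; Z→Light.
Echo's best replies: Light→Y; Heavy→Z.
Only (Light, Y) has each player best-responding; Nash payoffs (5, 13).
Sequential outcome (Heavy, Z) differs from the Nash profile (Light, Y).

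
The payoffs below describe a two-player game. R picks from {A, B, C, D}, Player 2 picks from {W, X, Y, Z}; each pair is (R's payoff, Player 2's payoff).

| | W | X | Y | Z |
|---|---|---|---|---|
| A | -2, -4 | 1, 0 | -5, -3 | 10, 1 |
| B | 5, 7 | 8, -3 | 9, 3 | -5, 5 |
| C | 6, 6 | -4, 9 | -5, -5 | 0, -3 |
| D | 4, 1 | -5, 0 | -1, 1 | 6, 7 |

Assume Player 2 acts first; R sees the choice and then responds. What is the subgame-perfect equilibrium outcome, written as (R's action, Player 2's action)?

Backward induction with Player 2 moving first.
- W → R plays C (best of -2, 5, 6, 4); Player 2 gets 6.
- X → R plays B (best of 1, 8, -4, -5); Player 2 gets -3.
- Y → R plays B (best of -5, 9, -5, -1); Player 2 gets 3.
- Z → R plays A (best of 10, -5, 0, 6); Player 2 gets 1.
Player 2's induced payoffs are 6, -3, 3, 1, so Player 2 commits to W. Subgame-perfect outcome: (C, W) with payoffs (6, 6).

(C, W)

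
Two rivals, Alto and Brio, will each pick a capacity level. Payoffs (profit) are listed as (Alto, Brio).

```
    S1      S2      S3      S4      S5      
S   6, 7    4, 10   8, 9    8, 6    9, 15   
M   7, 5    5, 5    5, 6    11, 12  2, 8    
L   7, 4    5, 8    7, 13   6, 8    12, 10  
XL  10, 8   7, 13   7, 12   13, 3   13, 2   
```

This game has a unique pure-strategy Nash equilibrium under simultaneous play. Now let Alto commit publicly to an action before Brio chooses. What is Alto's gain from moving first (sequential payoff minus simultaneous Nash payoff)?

4

Backward induction with Alto moving first.
- S: Brio compares 7, 10, 9, 6, 15 and picks S5; Alto would get 9.
- M: Brio compares 5, 5, 6, 12, 8 and picks S4; Alto would get 11.
- L: Brio compares 4, 8, 13, 8, 10 and picks S3; Alto would get 7.
- XL: Brio compares 8, 13, 12, 3, 2 and picks S2; Alto would get 7.
Maximizing over 9, 11, 7, 7, Alto chooses M. Subgame-perfect outcome: (M, S4) with payoffs (11, 12).
Under simultaneous play:
Alto's best replies: S1→XL; S2→XL; S3→S; S4→XL; S5→XL.
Brio's best replies: S→S5; M→S4; L→S3; XL→S2.
The unique mutual best reply is (XL, S2), giving (7, 13).
Alto's commitment gain: 11 − 7 = 4.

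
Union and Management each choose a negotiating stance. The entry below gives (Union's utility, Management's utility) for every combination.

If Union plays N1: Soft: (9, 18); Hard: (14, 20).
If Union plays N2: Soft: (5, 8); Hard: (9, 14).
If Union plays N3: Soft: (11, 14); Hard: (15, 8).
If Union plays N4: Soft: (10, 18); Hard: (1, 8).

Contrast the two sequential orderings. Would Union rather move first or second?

first

If Union leads: Management's best replies are N1→Hard, N2→Hard, N3→Soft, N4→Soft; Union's induced payoffs 14, 9, 11, 10; outcome (N1, Hard), payoffs (14, 20).
If Management leads: Union's best replies are Soft→N3, Hard→N3; Management's induced payoffs 14, 8; outcome (N3, Soft), payoffs (11, 14).
Union gets 14 moving first and 11 moving second, so Union prefers to move first.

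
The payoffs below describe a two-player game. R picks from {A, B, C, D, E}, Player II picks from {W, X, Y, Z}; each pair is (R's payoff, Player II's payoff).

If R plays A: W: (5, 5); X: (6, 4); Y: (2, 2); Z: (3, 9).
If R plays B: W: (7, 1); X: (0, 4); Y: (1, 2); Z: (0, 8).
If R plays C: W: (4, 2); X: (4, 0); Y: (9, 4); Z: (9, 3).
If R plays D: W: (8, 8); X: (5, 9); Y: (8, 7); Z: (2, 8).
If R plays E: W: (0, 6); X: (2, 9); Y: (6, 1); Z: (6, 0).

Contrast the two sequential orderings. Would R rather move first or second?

first

If R leads: Player II's best replies are A→Z, B→Z, C→Y, D→X, E→X; R's induced payoffs 3, 0, 9, 5, 2; outcome (C, Y), payoffs (9, 4).
If Player II leads: R's best replies are W→D, X→A, Y→C, Z→C; Player II's induced payoffs 8, 4, 4, 3; outcome (D, W), payoffs (8, 8).
R gets 9 moving first and 8 moving second, so R prefers to move first.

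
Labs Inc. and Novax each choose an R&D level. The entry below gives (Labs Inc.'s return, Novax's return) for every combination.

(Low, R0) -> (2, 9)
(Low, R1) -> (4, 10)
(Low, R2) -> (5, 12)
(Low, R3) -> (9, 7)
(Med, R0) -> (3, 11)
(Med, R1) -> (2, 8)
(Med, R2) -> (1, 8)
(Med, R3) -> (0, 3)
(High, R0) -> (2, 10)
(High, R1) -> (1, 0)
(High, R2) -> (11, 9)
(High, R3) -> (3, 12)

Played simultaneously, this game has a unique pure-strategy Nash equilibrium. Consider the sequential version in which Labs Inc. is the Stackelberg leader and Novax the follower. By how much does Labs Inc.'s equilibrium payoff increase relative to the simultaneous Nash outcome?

2

Work backward from Novax's decision.
- Low: Novax compares 9, 10, 12, 7 and picks R2; Labs Inc. would get 5.
- Med: Novax compares 11, 8, 8, 3 and picks R0; Labs Inc. would get 3.
- High: Novax compares 10, 0, 9, 12 and picks R3; Labs Inc. would get 3.
Labs Inc.'s induced payoffs are 5, 3, 3, so Labs Inc. commits to Low. Subgame-perfect outcome: (Low, R2) with payoffs (5, 12).
Under simultaneous play:
Labs Inc.'s best replies: R0→Med; R1→Low; R2→High; R3→Low.
Novax's best replies: Low→R2; Med→R0; High→R3.
The unique mutual best reply is (Med, R0), giving (3, 11).
Labs Inc.'s commitment gain: 5 − 3 = 2.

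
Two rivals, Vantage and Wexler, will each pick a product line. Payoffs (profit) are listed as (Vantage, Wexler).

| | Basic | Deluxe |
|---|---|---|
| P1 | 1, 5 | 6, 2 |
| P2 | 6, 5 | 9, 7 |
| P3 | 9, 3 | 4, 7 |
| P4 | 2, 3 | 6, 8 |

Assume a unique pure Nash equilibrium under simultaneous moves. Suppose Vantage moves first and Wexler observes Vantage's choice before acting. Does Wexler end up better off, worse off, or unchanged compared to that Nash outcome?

unchanged

Wexler best-responds to each possible Vantage move:
- P1: Wexler compares 5, 2 and picks Basic; Vantage would get 1.
- P2: Wexler compares 5, 7 and picks Deluxe; Vantage would get 9.
- P3: Wexler compares 3, 7 and picks Deluxe; Vantage would get 4.
- P4: Wexler compares 3, 8 and picks Deluxe; Vantage would get 6.
Maximizing over 1, 9, 4, 6, Vantage chooses P2. Subgame-perfect outcome: (P2, Deluxe) with payoffs (9, 7).
Under simultaneous play:
Vantage's best replies: Basic→P3; Deluxe→P2.
Wexler's best replies: P1→Basic; P2→Deluxe; P3→Deluxe; P4→Deluxe.
Only (P2, Deluxe) has each player best-responding; Nash payoffs (9, 7).
Wexler earns 7 sequentially versus 7 at the Nash outcome: unchanged.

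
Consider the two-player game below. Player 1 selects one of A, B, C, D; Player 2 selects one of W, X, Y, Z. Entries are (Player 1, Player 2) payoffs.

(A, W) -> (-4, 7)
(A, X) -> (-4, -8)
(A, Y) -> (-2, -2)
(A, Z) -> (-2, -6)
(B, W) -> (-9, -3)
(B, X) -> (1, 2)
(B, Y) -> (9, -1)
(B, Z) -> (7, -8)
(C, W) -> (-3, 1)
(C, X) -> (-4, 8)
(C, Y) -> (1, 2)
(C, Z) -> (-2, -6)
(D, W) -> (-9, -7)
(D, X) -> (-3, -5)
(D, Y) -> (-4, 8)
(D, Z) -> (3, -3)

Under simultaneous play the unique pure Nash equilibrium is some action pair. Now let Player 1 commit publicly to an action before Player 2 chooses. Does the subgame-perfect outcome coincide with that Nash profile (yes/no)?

Backward induction with Player 1 moving first.
- A: BR = W, leader payoff -4.
- B: BR = X, leader payoff 1.
- C: BR = X, leader payoff -4.
- D: BR = Y, leader payoff -4.
Among -4, 1, -4, -4, the best is 1 at B. Subgame-perfect outcome: (B, X) with payoffs (1, 2).
Now find the simultaneous Nash equilibrium.
Player 1's best replies: W→C; X→B; Y→B; Z→B.
Player 2's best replies: A→W; B→X; C→X; D→Y.
Only (B, X) has each player best-responding; Nash payoffs (1, 2).
Sequential outcome (B, X) coincides with the Nash profile (B, X).

yes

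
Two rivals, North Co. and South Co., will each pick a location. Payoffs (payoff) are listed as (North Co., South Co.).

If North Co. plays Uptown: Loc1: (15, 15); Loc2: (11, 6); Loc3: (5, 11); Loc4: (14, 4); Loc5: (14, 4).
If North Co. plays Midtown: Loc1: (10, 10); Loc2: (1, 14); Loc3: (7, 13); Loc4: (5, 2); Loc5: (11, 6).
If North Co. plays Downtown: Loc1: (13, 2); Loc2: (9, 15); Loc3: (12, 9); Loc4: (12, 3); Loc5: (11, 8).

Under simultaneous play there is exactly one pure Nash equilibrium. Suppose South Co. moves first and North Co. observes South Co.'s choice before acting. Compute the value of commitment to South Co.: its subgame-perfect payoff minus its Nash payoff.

Work backward from North Co.'s decision.
- Loc1: North Co. compares 15, 10, 13 and picks Uptown; South Co. would get 15.
- Loc2: North Co. compares 11, 1, 9 and picks Uptown; South Co. would get 6.
- Loc3: North Co. compares 5, 7, 12 and picks Downtown; South Co. would get 9.
- Loc4: North Co. compares 14, 5, 12 and picks Uptown; South Co. would get 4.
- Loc5: North Co. compares 14, 11, 11 and picks Uptown; South Co. would get 4.
Among 15, 6, 9, 4, 4, the best is 15 at Loc1. Subgame-perfect outcome: (Uptown, Loc1) with payoffs (15, 15).
Under simultaneous play:
North Co.'s best replies: Loc1→Uptown; Loc2→Uptown; Loc3→Downtown; Loc4→Uptown; Loc5→Uptown.
South Co.'s best replies: Uptown→Loc1; Midtown→Loc2; Downtown→Loc2.
The unique mutual best reply is (Uptown, Loc1), giving (15, 15).
South Co.'s commitment gain: 15 − 15 = 0.

0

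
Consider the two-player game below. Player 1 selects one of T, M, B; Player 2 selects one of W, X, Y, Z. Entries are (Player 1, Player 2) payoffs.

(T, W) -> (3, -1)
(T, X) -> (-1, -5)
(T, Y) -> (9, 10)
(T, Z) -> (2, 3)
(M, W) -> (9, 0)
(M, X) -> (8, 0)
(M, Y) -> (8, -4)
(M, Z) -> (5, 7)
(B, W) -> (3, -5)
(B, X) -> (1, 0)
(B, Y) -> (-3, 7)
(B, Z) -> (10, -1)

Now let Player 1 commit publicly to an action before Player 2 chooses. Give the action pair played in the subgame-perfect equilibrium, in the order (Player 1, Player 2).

Solve by backward induction (Player 1 leads).
- T → Player 2 plays Y (best of -1, -5, 10, 3); Player 1 gets 9.
- M → Player 2 plays Z (best of 0, 0, -4, 7); Player 1 gets 5.
- B → Player 2 plays Y (best of -5, 0, 7, -1); Player 1 gets -3.
Maximizing over 9, 5, -3, Player 1 chooses T. Subgame-perfect outcome: (T, Y) with payoffs (9, 10).

(T, Y)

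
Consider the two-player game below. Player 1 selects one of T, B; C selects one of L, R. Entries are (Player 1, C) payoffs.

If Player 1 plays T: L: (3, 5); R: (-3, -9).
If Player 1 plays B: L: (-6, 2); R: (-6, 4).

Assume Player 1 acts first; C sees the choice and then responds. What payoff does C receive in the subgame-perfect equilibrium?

Solve by backward induction (Player 1 leads).
- T: BR = L, leader payoff 3.
- B: BR = R, leader payoff -6.
Player 1's induced payoffs are 3, -6, so Player 1 commits to T. Subgame-perfect outcome: (T, L) with payoffs (3, 5).

5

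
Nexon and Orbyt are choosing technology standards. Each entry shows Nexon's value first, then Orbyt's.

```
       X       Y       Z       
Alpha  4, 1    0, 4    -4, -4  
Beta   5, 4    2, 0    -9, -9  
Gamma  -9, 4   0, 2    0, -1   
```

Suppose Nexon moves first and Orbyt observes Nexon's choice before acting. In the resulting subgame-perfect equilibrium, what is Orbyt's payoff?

Orbyt best-responds to each possible Nexon move:
- Alpha: BR = Y, leader payoff 0.
- Beta: BR = X, leader payoff 5.
- Gamma: BR = X, leader payoff -9.
Maximizing over 0, 5, -9, Nexon chooses Beta. Subgame-perfect outcome: (Beta, X) with payoffs (5, 4).

4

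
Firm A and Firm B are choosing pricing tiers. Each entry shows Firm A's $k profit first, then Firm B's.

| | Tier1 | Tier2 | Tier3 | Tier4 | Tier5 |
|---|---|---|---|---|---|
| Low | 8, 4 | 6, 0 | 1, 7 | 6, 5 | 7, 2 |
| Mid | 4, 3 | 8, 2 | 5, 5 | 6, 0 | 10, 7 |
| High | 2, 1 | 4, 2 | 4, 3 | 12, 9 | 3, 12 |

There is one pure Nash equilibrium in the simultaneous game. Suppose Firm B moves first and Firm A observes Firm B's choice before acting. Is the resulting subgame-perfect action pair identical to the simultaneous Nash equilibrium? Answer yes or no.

Solve by backward induction (Firm B leads).
- Tier1: BR = Low, leader payoff 4.
- Tier2: BR = Mid, leader payoff 2.
- Tier3: BR = Mid, leader payoff 5.
- Tier4: BR = High, leader payoff 9.
- Tier5: BR = Mid, leader payoff 7.
Among 4, 2, 5, 9, 7, the best is 9 at Tier4. Subgame-perfect outcome: (High, Tier4) with payoffs (12, 9).
Now find the simultaneous Nash equilibrium.
Firm A's best replies: Tier1→Low; Tier2→Mid; Tier3→Mid; Tier4→High; Tier5→Mid.
Firm B's best replies: Low→Tier3; Mid→Tier5; High→Tier5.
Only (Mid, Tier5) has each player best-responding; Nash payoffs (10, 7).
Sequential outcome (High, Tier4) differs from the Nash profile (Mid, Tier5).

no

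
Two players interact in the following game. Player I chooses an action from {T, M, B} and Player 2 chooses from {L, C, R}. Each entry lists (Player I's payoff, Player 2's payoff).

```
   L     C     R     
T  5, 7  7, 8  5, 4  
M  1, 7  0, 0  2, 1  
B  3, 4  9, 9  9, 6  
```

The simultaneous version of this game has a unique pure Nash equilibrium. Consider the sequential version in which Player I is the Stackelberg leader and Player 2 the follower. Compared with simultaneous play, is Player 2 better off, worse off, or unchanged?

Backward induction with Player I moving first.
- T: Player 2 compares 7, 8, 4 and picks C; Player I would get 7.
- M: Player 2 compares 7, 0, 1 and picks L; Player I would get 1.
- B: Player 2 compares 4, 9, 6 and picks C; Player I would get 9.
Among 7, 1, 9, the best is 9 at B. Subgame-perfect outcome: (B, C) with payoffs (9, 9).
For the simultaneous game, intersect best replies.
Player I's best replies: L→T; C→B; R→B.
Player 2's best replies: T→C; M→L; B→C.
The unique mutual best reply is (B, C), giving (9, 9).
Player 2 earns 9 sequentially versus 9 at the Nash outcome: unchanged.

unchanged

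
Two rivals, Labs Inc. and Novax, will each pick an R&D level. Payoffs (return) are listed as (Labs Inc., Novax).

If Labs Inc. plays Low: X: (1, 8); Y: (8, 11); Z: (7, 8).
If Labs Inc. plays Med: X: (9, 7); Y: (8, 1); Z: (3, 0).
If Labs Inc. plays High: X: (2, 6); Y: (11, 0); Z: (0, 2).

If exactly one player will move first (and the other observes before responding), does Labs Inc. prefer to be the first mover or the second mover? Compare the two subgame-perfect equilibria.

If Labs Inc. leads: Novax's best replies are Low→Y, Med→X, High→X; Labs Inc.'s induced payoffs 8, 9, 2; outcome (Med, X), payoffs (9, 7).
If Novax leads: Labs Inc.'s best replies are X→Med, Y→High, Z→Low; Novax's induced payoffs 7, 0, 8; outcome (Low, Z), payoffs (7, 8).
Labs Inc. gets 9 moving first and 7 moving second, so Labs Inc. prefers to move first.

first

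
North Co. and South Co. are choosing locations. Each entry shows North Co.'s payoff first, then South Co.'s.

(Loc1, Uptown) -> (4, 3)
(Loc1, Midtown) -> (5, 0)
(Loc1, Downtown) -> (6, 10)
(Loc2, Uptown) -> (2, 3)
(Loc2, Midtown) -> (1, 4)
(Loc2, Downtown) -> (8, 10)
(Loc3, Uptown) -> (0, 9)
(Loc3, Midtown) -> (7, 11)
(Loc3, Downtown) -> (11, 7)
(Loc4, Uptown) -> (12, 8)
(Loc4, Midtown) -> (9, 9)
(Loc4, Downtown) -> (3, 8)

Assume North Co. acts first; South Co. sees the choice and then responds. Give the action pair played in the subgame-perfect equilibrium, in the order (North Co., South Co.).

South Co. best-responds to each possible North Co. move:
- Loc1: South Co. compares 3, 0, 10 and picks Downtown; North Co. would get 6.
- Loc2: South Co. compares 3, 4, 10 and picks Downtown; North Co. would get 8.
- Loc3: South Co. compares 9, 11, 7 and picks Midtown; North Co. would get 7.
- Loc4: South Co. compares 8, 9, 8 and picks Midtown; North Co. would get 9.
Among 6, 8, 7, 9, the best is 9 at Loc4. Subgame-perfect outcome: (Loc4, Midtown) with payoffs (9, 9).

(Loc4, Midtown)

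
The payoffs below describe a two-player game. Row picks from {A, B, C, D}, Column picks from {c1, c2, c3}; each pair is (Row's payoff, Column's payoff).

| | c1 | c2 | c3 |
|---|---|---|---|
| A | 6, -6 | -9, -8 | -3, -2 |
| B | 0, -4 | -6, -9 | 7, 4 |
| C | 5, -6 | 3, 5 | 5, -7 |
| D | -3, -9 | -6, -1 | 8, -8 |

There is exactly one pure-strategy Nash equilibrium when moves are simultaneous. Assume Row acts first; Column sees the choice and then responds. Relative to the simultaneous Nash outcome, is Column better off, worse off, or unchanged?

Backward induction with Row moving first.
- A: Column compares -6, -8, -2 and picks c3; Row would get -3.
- B: Column compares -4, -9, 4 and picks c3; Row would get 7.
- C: Column compares -6, 5, -7 and picks c2; Row would get 3.
- D: Column compares -9, -1, -8 and picks c2; Row would get -6.
Row's induced payoffs are -3, 7, 3, -6, so Row commits to B. Subgame-perfect outcome: (B, c3) with payoffs (7, 4).
Now find the simultaneous Nash equilibrium.
Row's best replies: c1→A; c2→C; c3→D.
Column's best replies: A→c3; B→c3; C→c2; D→c2.
The unique mutual best reply is (C, c2), giving (3, 5).
Column earns 4 sequentially versus 5 at the Nash outcome: worse off.

worse off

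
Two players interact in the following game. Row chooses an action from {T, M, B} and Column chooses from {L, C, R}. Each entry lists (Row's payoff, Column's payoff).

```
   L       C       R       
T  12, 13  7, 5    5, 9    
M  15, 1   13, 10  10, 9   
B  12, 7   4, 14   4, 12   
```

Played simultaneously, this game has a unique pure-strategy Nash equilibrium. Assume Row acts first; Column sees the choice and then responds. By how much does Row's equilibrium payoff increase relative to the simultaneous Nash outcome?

0

Column best-responds to each possible Row move:
- T: BR = L, leader payoff 12.
- M: BR = C, leader payoff 13.
- B: BR = C, leader payoff 4.
Row's induced payoffs are 12, 13, 4, so Row commits to M. Subgame-perfect outcome: (M, C) with payoffs (13, 10).
Under simultaneous play:
Row's best replies: L→M; C→M; R→M.
Column's best replies: T→L; M→C; B→C.
Only (M, C) has each player best-responding; Nash payoffs (13, 10).
Row's commitment gain: 13 − 13 = 0.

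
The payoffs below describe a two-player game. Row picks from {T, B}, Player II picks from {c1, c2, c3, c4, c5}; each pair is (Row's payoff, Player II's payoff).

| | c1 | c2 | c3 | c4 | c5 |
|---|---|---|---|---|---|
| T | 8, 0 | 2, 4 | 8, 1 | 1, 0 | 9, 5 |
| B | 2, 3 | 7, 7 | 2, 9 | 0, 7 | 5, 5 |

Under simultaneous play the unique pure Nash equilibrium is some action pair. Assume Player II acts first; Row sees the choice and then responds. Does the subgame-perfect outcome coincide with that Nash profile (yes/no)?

Backward induction with Player II moving first.
- c1: BR = T, leader payoff 0.
- c2: BR = B, leader payoff 7.
- c3: BR = T, leader payoff 1.
- c4: BR = T, leader payoff 0.
- c5: BR = T, leader payoff 5.
Maximizing over 0, 7, 1, 0, 5, Player II chooses c2. Subgame-perfect outcome: (B, c2) with payoffs (7, 7).
For the simultaneous game, intersect best replies.
Row's best replies: c1→T; c2→B; c3→T; c4→T; c5→T.
Player II's best replies: T→c5; B→c3.
The unique mutual best reply is (T, c5), giving (9, 5).
Sequential outcome (B, c2) differs from the Nash profile (T, c5).

no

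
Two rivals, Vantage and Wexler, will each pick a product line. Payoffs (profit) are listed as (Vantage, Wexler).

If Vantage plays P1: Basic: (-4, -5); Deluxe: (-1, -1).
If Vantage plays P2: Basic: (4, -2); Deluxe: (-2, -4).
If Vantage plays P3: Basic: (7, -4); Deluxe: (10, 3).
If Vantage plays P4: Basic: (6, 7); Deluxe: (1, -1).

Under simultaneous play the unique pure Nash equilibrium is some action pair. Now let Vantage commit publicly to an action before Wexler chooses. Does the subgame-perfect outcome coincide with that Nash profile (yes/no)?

Wexler best-responds to each possible Vantage move:
- P1: BR = Deluxe, leader payoff -1.
- P2: BR = Basic, leader payoff 4.
- P3: BR = Deluxe, leader payoff 10.
- P4: BR = Basic, leader payoff 6.
Vantage's induced payoffs are -1, 4, 10, 6, so Vantage commits to P3. Subgame-perfect outcome: (P3, Deluxe) with payoffs (10, 3).
For the simultaneous game, intersect best replies.
Vantage's best replies: Basic→P3; Deluxe→P3.
Wexler's best replies: P1→Deluxe; P2→Basic; P3→Deluxe; P4→Basic.
The unique mutual best reply is (P3, Deluxe), giving (10, 3).
Sequential outcome (P3, Deluxe) coincides with the Nash profile (P3, Deluxe).

yes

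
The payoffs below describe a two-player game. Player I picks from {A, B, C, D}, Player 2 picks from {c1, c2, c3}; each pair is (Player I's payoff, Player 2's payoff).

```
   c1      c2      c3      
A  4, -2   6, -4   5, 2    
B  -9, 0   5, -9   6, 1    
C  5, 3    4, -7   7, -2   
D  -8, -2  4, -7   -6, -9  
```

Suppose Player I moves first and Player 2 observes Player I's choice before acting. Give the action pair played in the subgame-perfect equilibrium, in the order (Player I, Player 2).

Work backward from Player 2's decision.
- A → Player 2 plays c3 (best of -2, -4, 2); Player I gets 5.
- B → Player 2 plays c3 (best of 0, -9, 1); Player I gets 6.
- C → Player 2 plays c1 (best of 3, -7, -2); Player I gets 5.
- D → Player 2 plays c1 (best of -2, -7, -9); Player I gets -8.
Maximizing over 5, 6, 5, -8, Player I chooses B. Subgame-perfect outcome: (B, c3) with payoffs (6, 1).

(B, c3)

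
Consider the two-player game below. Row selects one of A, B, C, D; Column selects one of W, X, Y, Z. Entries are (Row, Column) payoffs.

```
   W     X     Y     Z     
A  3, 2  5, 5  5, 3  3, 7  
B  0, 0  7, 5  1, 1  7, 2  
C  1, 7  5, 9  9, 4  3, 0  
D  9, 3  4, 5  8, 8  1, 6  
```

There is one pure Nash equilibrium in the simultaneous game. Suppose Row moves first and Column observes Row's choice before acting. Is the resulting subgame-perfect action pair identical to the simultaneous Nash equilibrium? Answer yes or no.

Column best-responds to each possible Row move:
- A: Column compares 2, 5, 3, 7 and picks Z; Row would get 3.
- B: Column compares 0, 5, 1, 2 and picks X; Row would get 7.
- C: Column compares 7, 9, 4, 0 and picks X; Row would get 5.
- D: Column compares 3, 5, 8, 6 and picks Y; Row would get 8.
Among 3, 7, 5, 8, the best is 8 at D. Subgame-perfect outcome: (D, Y) with payoffs (8, 8).
Now find the simultaneous Nash equilibrium.
Row's best replies: W→D; X→B; Y→C; Z→B.
Column's best replies: A→Z; B→X; C→X; D→Y.
Only (B, X) has each player best-responding; Nash payoffs (7, 5).
Sequential outcome (D, Y) differs from the Nash profile (B, X).

no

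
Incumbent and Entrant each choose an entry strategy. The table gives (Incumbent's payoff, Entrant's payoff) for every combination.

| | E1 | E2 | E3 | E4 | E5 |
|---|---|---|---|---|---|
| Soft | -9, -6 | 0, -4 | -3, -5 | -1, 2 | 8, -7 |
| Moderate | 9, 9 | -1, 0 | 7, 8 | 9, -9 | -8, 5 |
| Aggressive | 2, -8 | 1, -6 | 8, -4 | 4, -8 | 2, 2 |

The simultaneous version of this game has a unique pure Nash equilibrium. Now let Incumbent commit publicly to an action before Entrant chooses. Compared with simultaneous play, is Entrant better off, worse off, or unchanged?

Work backward from Entrant's decision.
- Soft: BR = E4, leader payoff -1.
- Moderate: BR = E1, leader payoff 9.
- Aggressive: BR = E5, leader payoff 2.
Incumbent's induced payoffs are -1, 9, 2, so Incumbent commits to Moderate. Subgame-perfect outcome: (Moderate, E1) with payoffs (9, 9).
Under simultaneous play:
Incumbent's best replies: E1→Moderate; E2→Aggressive; E3→Aggressive; E4→Moderate; E5→Soft.
Entrant's best replies: Soft→E4; Moderate→E1; Aggressive→E5.
The unique mutual best reply is (Moderate, E1), giving (9, 9).
Entrant earns 9 sequentially versus 9 at the Nash outcome: unchanged.

unchanged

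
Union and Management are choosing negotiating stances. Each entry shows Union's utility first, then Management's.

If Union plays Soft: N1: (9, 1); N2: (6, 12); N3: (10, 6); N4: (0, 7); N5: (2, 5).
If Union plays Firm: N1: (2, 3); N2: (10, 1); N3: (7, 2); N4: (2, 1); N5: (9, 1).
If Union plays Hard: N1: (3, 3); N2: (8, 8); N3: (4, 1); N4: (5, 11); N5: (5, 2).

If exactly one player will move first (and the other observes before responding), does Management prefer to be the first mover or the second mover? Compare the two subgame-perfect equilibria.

second

If Union leads: Management's best replies are Soft→N2, Firm→N1, Hard→N4; Union's induced payoffs 6, 2, 5; outcome (Soft, N2), payoffs (6, 12).
If Management leads: Union's best replies are N1→Soft, N2→Firm, N3→Soft, N4→Hard, N5→Firm; Management's induced payoffs 1, 1, 6, 11, 1; outcome (Hard, N4), payoffs (5, 11).
Management gets 11 moving first and 12 moving second, so Management prefers to move second.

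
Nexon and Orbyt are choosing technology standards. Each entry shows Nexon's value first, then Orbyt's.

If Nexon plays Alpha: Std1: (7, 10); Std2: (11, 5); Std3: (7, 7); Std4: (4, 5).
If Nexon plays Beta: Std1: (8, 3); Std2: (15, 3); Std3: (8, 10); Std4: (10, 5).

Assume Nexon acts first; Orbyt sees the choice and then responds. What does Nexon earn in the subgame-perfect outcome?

8

Backward induction with Nexon moving first.
- Alpha: Orbyt compares 10, 5, 7, 5 and picks Std1; Nexon would get 7.
- Beta: Orbyt compares 3, 3, 10, 5 and picks Std3; Nexon would get 8.
Maximizing over 7, 8, Nexon chooses Beta. Subgame-perfect outcome: (Beta, Std3) with payoffs (8, 10).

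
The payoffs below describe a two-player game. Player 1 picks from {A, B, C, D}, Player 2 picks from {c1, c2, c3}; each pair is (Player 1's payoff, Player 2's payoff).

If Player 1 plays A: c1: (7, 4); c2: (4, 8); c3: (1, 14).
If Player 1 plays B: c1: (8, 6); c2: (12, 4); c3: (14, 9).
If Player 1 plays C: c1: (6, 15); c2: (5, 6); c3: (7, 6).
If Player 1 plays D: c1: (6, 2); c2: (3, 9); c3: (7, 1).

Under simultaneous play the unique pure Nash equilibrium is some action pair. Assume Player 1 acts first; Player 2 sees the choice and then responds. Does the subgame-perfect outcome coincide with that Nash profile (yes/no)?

yes

Player 2 best-responds to each possible Player 1 move:
- A: BR = c3, leader payoff 1.
- B: BR = c3, leader payoff 14.
- C: BR = c1, leader payoff 6.
- D: BR = c2, leader payoff 3.
Among 1, 14, 6, 3, the best is 14 at B. Subgame-perfect outcome: (B, c3) with payoffs (14, 9).
Under simultaneous play:
Player 1's best replies: c1→B; c2→B; c3→B.
Player 2's best replies: A→c3; B→c3; C→c1; D→c2.
The unique mutual best reply is (B, c3), giving (14, 9).
Sequential outcome (B, c3) coincides with the Nash profile (B, c3).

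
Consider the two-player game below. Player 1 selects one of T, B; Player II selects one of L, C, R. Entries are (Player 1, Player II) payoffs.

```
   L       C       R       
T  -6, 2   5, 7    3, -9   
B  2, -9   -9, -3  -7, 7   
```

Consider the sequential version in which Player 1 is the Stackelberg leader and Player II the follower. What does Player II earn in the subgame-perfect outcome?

7

Player II best-responds to each possible Player 1 move:
- T: Player II compares 2, 7, -9 and picks C; Player 1 would get 5.
- B: Player II compares -9, -3, 7 and picks R; Player 1 would get -7.
Player 1's induced payoffs are 5, -7, so Player 1 commits to T. Subgame-perfect outcome: (T, C) with payoffs (5, 7).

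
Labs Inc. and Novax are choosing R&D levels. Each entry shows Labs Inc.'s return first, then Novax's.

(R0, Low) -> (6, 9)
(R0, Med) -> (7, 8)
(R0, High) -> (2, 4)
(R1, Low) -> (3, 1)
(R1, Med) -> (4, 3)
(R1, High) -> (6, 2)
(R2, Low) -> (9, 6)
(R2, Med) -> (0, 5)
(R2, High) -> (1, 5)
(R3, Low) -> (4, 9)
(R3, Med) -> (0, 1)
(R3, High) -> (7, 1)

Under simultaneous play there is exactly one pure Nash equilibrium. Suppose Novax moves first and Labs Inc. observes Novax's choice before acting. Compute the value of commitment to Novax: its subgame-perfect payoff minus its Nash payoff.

2

Solve by backward induction (Novax leads).
- Low: BR = R2, leader payoff 6.
- Med: BR = R0, leader payoff 8.
- High: BR = R3, leader payoff 1.
Among 6, 8, 1, the best is 8 at Med. Subgame-perfect outcome: (R0, Med) with payoffs (7, 8).
For the simultaneous game, intersect best replies.
Labs Inc.'s best replies: Low→R2; Med→R0; High→R3.
Novax's best replies: R0→Low; R1→Med; R2→Low; R3→Low.
Only (R2, Low) has each player best-responding; Nash payoffs (9, 6).
Novax's commitment gain: 8 − 6 = 2.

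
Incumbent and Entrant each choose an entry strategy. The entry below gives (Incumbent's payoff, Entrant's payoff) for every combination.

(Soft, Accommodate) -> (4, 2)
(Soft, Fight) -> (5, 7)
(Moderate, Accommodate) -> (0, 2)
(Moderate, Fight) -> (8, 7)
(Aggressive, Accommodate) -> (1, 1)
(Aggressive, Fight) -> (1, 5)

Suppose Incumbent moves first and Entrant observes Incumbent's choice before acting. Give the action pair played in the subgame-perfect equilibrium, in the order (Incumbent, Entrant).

Backward induction with Incumbent moving first.
- Soft: BR = Fight, leader payoff 5.
- Moderate: BR = Fight, leader payoff 8.
- Aggressive: BR = Fight, leader payoff 1.
Among 5, 8, 1, the best is 8 at Moderate. Subgame-perfect outcome: (Moderate, Fight) with payoffs (8, 7).

(Moderate, Fight)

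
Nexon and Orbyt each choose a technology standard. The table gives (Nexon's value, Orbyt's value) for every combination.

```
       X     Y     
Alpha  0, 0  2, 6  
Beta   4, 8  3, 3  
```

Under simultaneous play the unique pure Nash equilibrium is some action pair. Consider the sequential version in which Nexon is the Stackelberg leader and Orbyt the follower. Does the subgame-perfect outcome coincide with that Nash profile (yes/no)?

yes

Solve by backward induction (Nexon leads).
- Alpha: BR = Y, leader payoff 2.
- Beta: BR = X, leader payoff 4.
Among 2, 4, the best is 4 at Beta. Subgame-perfect outcome: (Beta, X) with payoffs (4, 8).
Now find the simultaneous Nash equilibrium.
Nexon's best replies: X→Beta; Y→Beta.
Orbyt's best replies: Alpha→Y; Beta→X.
Only (Beta, X) has each player best-responding; Nash payoffs (4, 8).
Sequential outcome (Beta, X) coincides with the Nash profile (Beta, X).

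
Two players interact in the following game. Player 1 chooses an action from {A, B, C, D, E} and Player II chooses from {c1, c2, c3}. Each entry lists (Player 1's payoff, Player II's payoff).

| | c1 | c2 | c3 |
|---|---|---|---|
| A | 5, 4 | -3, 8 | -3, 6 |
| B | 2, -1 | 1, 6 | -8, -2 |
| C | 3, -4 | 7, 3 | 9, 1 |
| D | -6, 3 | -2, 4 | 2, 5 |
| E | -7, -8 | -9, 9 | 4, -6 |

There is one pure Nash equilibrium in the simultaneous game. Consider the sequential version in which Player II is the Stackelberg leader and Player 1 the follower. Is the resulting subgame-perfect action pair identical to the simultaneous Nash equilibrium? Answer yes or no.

Backward induction with Player II moving first.
- c1: BR = A, leader payoff 4.
- c2: BR = C, leader payoff 3.
- c3: BR = C, leader payoff 1.
Maximizing over 4, 3, 1, Player II chooses c1. Subgame-perfect outcome: (A, c1) with payoffs (5, 4).
For the simultaneous game, intersect best replies.
Player 1's best replies: c1→A; c2→C; c3→C.
Player II's best replies: A→c2; B→c2; C→c2; D→c3; E→c2.
The unique mutual best reply is (C, c2), giving (7, 3).
Sequential outcome (A, c1) differs from the Nash profile (C, c2).

no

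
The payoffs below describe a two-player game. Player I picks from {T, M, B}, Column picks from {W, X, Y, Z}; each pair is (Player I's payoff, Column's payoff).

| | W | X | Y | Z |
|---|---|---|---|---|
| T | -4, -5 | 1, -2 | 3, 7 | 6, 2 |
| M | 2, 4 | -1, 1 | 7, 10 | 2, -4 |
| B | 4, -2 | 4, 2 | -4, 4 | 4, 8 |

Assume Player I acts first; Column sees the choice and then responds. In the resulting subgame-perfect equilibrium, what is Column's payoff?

Column best-responds to each possible Player I move:
- T → Column plays Y (best of -5, -2, 7, 2); Player I gets 3.
- M → Column plays Y (best of 4, 1, 10, -4); Player I gets 7.
- B → Column plays Z (best of -2, 2, 4, 8); Player I gets 4.
Player I's induced payoffs are 3, 7, 4, so Player I commits to M. Subgame-perfect outcome: (M, Y) with payoffs (7, 10).

10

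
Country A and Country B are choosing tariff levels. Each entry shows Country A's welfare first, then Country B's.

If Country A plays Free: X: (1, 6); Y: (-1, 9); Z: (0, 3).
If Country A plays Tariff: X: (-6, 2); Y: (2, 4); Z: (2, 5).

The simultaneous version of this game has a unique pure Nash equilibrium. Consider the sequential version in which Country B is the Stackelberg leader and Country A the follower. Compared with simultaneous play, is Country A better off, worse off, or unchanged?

Solve by backward induction (Country B leads).
- X: Country A compares 1, -6 and picks Free; Country B would get 6.
- Y: Country A compares -1, 2 and picks Tariff; Country B would get 4.
- Z: Country A compares 0, 2 and picks Tariff; Country B would get 5.
Among 6, 4, 5, the best is 6 at X. Subgame-perfect outcome: (Free, X) with payoffs (1, 6).
For the simultaneous game, intersect best replies.
Country A's best replies: X→Free; Y→Tariff; Z→Tariff.
Country B's best replies: Free→Y; Tariff→Z.
The unique mutual best reply is (Tariff, Z), giving (2, 5).
Country A earns 1 sequentially versus 2 at the Nash outcome: worse off.

worse off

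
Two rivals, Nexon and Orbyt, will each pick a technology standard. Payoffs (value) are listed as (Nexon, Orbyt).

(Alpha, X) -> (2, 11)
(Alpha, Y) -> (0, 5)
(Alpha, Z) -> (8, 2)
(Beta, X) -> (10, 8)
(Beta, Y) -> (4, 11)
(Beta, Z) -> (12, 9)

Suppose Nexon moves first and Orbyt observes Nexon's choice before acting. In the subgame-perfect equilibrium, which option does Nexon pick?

Backward induction with Nexon moving first.
- Alpha: Orbyt compares 11, 5, 2 and picks X; Nexon would get 2.
- Beta: Orbyt compares 8, 11, 9 and picks Y; Nexon would get 4.
Maximizing over 2, 4, Nexon chooses Beta. Subgame-perfect outcome: (Beta, Y) with payoffs (4, 11).

Beta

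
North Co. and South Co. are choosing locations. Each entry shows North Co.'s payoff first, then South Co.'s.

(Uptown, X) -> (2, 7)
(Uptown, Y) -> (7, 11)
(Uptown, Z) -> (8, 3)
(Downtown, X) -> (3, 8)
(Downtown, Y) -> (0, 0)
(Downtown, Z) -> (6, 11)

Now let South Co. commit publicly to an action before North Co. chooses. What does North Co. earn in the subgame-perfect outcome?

7

Backward induction with South Co. moving first.
- X → North Co. plays Downtown (best of 2, 3); South Co. gets 8.
- Y → North Co. plays Uptown (best of 7, 0); South Co. gets 11.
- Z → North Co. plays Uptown (best of 8, 6); South Co. gets 3.
South Co.'s induced payoffs are 8, 11, 3, so South Co. commits to Y. Subgame-perfect outcome: (Uptown, Y) with payoffs (7, 11).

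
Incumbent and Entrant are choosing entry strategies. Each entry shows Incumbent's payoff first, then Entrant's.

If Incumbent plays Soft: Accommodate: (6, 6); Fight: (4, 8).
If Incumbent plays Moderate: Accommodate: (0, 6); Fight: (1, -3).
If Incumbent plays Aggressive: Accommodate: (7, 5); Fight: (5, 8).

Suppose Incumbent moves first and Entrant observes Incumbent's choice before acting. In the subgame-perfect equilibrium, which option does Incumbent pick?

Aggressive

Entrant best-responds to each possible Incumbent move:
- Soft: BR = Fight, leader payoff 4.
- Moderate: BR = Accommodate, leader payoff 0.
- Aggressive: BR = Fight, leader payoff 5.
Maximizing over 4, 0, 5, Incumbent chooses Aggressive. Subgame-perfect outcome: (Aggressive, Fight) with payoffs (5, 8).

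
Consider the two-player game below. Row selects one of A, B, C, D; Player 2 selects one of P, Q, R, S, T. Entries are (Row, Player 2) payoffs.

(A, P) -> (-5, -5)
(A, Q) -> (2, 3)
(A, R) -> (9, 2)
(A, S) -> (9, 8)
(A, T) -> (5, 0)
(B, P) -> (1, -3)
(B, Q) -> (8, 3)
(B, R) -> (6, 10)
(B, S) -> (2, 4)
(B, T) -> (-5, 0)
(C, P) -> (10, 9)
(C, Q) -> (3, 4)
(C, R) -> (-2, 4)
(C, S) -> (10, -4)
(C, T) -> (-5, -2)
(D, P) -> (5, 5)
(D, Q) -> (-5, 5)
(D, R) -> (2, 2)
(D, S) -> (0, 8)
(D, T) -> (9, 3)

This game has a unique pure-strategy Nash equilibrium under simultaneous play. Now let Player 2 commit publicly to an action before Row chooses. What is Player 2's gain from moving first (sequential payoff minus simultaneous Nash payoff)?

0

Row best-responds to each possible Player 2 move:
- P → Row plays C (best of -5, 1, 10, 5); Player 2 gets 9.
- Q → Row plays B (best of 2, 8, 3, -5); Player 2 gets 3.
- R → Row plays A (best of 9, 6, -2, 2); Player 2 gets 2.
- S → Row plays C (best of 9, 2, 10, 0); Player 2 gets -4.
- T → Row plays D (best of 5, -5, -5, 9); Player 2 gets 3.
Maximizing over 9, 3, 2, -4, 3, Player 2 chooses P. Subgame-perfect outcome: (C, P) with payoffs (10, 9).
For the simultaneous game, intersect best replies.
Row's best replies: P→C; Q→B; R→A; S→C; T→D.
Player 2's best replies: A→S; B→R; C→P; D→S.
Only (C, P) has each player best-responding; Nash payoffs (10, 9).
Player 2's commitment gain: 9 − 9 = 0.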